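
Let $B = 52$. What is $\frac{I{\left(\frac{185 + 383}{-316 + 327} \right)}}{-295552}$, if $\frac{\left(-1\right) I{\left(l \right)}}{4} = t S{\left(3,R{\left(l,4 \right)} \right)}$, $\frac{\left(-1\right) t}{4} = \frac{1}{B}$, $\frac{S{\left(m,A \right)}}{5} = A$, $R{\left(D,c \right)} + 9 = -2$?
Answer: $\frac{55}{960544} \approx 5.7259 \cdot 10^{-5}$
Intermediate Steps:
$R{\left(D,c \right)} = -11$ ($R{\left(D,c \right)} = -9 - 2 = -11$)
$S{\left(m,A \right)} = 5 A$
$t = - \frac{1}{13}$ ($t = - \frac{4}{52} = \left(-4\right) \frac{1}{52} = - \frac{1}{13} \approx -0.076923$)
$I{\left(l \right)} = - \frac{220}{13}$ ($I{\left(l \right)} = - 4 \left(- \frac{5 \left(-11\right)}{13}\right) = - 4 \left(\left(- \frac{1}{13}\right) \left(-55\right)\right) = \left(-4\right) \frac{55}{13} = - \frac{220}{13}$)
$\frac{I{\left(\frac{185 + 383}{-316 + 327} \right)}}{-295552} = - \frac{220}{13 \left(-295552\right)} = \left(- \frac{220}{13}\right) \left(- \frac{1}{295552}\right) = \frac{55}{960544}$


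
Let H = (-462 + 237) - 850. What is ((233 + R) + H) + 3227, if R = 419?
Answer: 2804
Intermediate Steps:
H = -1075 (H = -225 - 850 = -1075)
((233 + R) + H) + 3227 = ((233 + 419) - 1075) + 3227 = (652 - 1075) + 3227 = -423 + 3227 = 2804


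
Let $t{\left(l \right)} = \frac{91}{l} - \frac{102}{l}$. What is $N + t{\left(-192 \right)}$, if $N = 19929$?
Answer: $\frac{3826379}{192} \approx 19929.0$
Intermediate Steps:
$t{\left(l \right)} = - \frac{11}{l}$
$N + t{\left(-192 \right)} = 19929 - \frac{11}{-192} = 19929 - - \frac{11}{192} = 19929 + \frac{11}{192} = \frac{3826379}{192}$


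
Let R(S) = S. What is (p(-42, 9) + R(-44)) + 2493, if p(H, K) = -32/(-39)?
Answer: 95543/39 ≈ 2449.8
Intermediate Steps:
p(H, K) = 32/39 (p(H, K) = -32*(-1/39) = 32/39)
(p(-42, 9) + R(-44)) + 2493 = (32/39 - 44) + 2493 = -1684/39 + 2493 = 95543/39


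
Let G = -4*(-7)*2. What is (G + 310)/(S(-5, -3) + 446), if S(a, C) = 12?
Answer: 183/229 ≈ 0.79913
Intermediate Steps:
G = 56 (G = 28*2 = 56)
(G + 310)/(S(-5, -3) + 446) = (56 + 310)/(12 + 446) = 366/458 = 366*(1/458) = 183/229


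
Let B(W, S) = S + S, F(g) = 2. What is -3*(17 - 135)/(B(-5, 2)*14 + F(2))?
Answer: 177/29 ≈ 6.1034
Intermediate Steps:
B(W, S) = 2*S
-3*(17 - 135)/(B(-5, 2)*14 + F(2)) = -3*(17 - 135)/((2*2)*14 + 2) = -(-354)/(4*14 + 2) = -(-354)/(56 + 2) = -(-354)/58 = -3*(-59/29) = 177/29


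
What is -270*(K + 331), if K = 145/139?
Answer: -12461580/139 ≈ -89652.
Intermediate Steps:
K = 145/139 (K = 145*(1/139) = 145/139 ≈ 1.0432)
-270*(K + 331) = -270*(145/139 + 331) = -270*46154/139 = -12461580/139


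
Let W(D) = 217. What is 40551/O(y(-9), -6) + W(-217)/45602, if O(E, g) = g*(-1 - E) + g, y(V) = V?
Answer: -154099582/205209 ≈ -750.94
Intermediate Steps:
O(E, g) = g + g*(-1 - E)
40551/O(y(-9), -6) + W(-217)/45602 = 40551/((-1*(-9)*(-6))) + 217/45602 = 40551/(-54) + 217*(1/45602) = 40551*(-1/54) + 217/45602 = -13517/18 + 217/45602 = -154099582/205209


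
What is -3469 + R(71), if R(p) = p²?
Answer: 1572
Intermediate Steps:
-3469 + R(71) = -3469 + 71² = -3469 + 5041 = 1572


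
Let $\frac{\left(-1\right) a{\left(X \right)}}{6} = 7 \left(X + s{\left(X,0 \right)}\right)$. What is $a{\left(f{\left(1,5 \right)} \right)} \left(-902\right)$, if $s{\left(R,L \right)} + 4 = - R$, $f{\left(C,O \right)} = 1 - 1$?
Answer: $-151536$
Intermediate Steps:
$f{\left(C,O \right)} = 0$ ($f{\left(C,O \right)} = 1 - 1 = 0$)
$s{\left(R,L \right)} = -4 - R$
$a{\left(X \right)} = 168$ ($a{\left(X \right)} = - 6 \cdot 7 \left(X - \left(4 + X\right)\right) = - 6 \cdot 7 \left(-4\right) = \left(-6\right) \left(-28\right) = 168$)
$a{\left(f{\left(1,5 \right)} \right)} \left(-902\right) = 168 \left(-902\right) = -151536$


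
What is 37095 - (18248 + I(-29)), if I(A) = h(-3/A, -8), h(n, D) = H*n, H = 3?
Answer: 546554/29 ≈ 18847.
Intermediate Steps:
h(n, D) = 3*n
I(A) = -9/A (I(A) = 3*(-3/A) = -9/A)
37095 - (18248 + I(-29)) = 37095 - (18248 - 9/(-29)) = 37095 - (18248 - 9*(-1/29)) = 37095 - (18248 + 9/29) = 37095 - 1*529201/29 = 37095 - 529201/29 = 546554/29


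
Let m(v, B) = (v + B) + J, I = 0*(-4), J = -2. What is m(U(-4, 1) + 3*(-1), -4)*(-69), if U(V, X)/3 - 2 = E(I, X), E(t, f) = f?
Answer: 0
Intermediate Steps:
I = 0
U(V, X) = 6 + 3*X
m(v, B) = -2 + B + v (m(v, B) = (v + B) - 2 = (B + v) - 2 = -2 + B + v)
m(U(-4, 1) + 3*(-1), -4)*(-69) = (-2 - 4 + ((6 + 3*1) + 3*(-1)))*(-69) = (-2 - 4 + ((6 + 3) - 3))*(-69) = (-2 - 4 + (9 - 3))*(-69) = (-2 - 4 + 6)*(-69) = 0*(-69) = 0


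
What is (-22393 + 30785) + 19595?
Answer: 27987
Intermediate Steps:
(-22393 + 30785) + 19595 = 8392 + 19595 = 27987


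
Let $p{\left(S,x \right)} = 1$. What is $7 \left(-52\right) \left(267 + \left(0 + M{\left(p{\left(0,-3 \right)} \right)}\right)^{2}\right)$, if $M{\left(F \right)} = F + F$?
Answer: $-98644$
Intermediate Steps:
$M{\left(F \right)} = 2 F$
$7 \left(-52\right) \left(267 + \left(0 + M{\left(p{\left(0,-3 \right)} \right)}\right)^{2}\right) = 7 \left(-52\right) \left(267 + \left(0 + 2 \cdot 1\right)^{2}\right) = - 364 \left(267 + \left(0 + 2\right)^{2}\right) = - 364 \left(267 + 2^{2}\right) = - 364 \left(267 + 4\right) = \left(-364\right) 271 = -98644$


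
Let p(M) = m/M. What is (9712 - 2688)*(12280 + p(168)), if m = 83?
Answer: 1811421994/21 ≈ 8.6258e+7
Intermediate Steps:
p(M) = 83/M
(9712 - 2688)*(12280 + p(168)) = (9712 - 2688)*(12280 + 83/168) = 7024*(12280 + 83*(1/168)) = 7024*(12280 + 83/168) = 7024*(2063123/168) = 1811421994/21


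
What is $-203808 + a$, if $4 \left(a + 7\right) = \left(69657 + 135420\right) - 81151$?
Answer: $- \frac{345667}{2} \approx -1.7283 \cdot 10^{5}$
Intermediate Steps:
$a = \frac{61949}{2}$ ($a = -7 + \frac{\left(69657 + 135420\right) - 81151}{4} = -7 + \frac{205077 - 81151}{4} = -7 + \frac{1}{4} \cdot 123926 = -7 + \frac{61963}{2} = \frac{61949}{2} \approx 30975.0$)
$-203808 + a = -203808 + \frac{61949}{2} = - \frac{345667}{2}$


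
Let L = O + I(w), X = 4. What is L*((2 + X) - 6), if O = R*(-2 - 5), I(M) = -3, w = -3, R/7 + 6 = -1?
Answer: 0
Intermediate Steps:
R = -49 (R = -42 + 7*(-1) = -42 - 7 = -49)
O = 343 (O = -49*(-2 - 5) = -49*(-7) = 343)
L = 340 (L = 343 - 3 = 340)
L*((2 + X) - 6) = 340*((2 + 4) - 6) = 340*(6 - 6) = 340*0 = 0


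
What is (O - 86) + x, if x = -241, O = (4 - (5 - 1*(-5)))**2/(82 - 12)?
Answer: -11427/35 ≈ -326.49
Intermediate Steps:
O = 18/35 (O = (4 - (5 + 5))**2/70 = (4 - 1*10)**2*(1/70) = (4 - 10)**2*(1/70) = (-6)**2*(1/70) = 36*(1/70) = 18/35 ≈ 0.51429)
(O - 86) + x = (18/35 - 86) - 241 = -2992/35 - 241 = -11427/35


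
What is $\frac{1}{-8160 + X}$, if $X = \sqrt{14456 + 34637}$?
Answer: $- \frac{8160}{66536507} - \frac{\sqrt{49093}}{66536507} \approx -0.00012597$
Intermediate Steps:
$X = \sqrt{49093} \approx 221.57$
$\frac{1}{-8160 + X} = \frac{1}{-8160 + \sqrt{49093}}$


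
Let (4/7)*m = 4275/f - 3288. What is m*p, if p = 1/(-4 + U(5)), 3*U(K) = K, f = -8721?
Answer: 167713/68 ≈ 2466.4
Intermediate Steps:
U(K) = K/3
m = -1173991/204 (m = 7*(4275/(-8721) - 3288)/4 = 7*(4275*(-1/8721) - 3288)/4 = 7*(-25/51 - 3288)/4 = (7/4)*(-167713/51) = -1173991/204 ≈ -5754.9)
p = -3/7 (p = 1/(-4 + (⅓)*5) = 1/(-4 + 5/3) = 1/(-7/3) = -3/7 ≈ -0.42857)
m*p = -1173991/204*(-3/7) = 167713/68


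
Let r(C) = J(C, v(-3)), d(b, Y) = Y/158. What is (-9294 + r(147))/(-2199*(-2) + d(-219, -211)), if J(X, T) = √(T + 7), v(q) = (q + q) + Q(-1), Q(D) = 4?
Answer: -1468452/694673 + 158*√5/694673 ≈ -2.1134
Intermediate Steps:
d(b, Y) = Y/158 (d(b, Y) = Y*(1/158) = Y/158)
v(q) = 4 + 2*q (v(q) = (q + q) + 4 = 2*q + 4 = 4 + 2*q)
J(X, T) = √(7 + T)
r(C) = √5 (r(C) = √(7 + (4 + 2*(-3))) = √(7 + (4 - 6)) = √(7 - 2) = √5)
(-9294 + r(147))/(-2199*(-2) + d(-219, -211)) = (-9294 + √5)/(-2199*(-2) + (1/158)*(-211)) = (-9294 + √5)/(4398 - 211/158) = (-9294 + √5)/(694673/158) = (-9294 + √5)*(158/694673) = -1468452/694673 + 158*√5/694673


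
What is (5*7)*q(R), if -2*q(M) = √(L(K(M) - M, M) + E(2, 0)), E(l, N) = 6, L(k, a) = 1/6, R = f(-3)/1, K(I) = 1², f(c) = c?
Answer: -35*√222/12 ≈ -43.457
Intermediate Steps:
K(I) = 1
R = -3 (R = -3/1 = -3*1 = -3)
L(k, a) = ⅙
q(M) = -√222/12 (q(M) = -√(⅙ + 6)/2 = -√222/12)
(5*7)*q(R) = (5*7)*(-√222/12) = 35*(-√222/12) = -35*√222/12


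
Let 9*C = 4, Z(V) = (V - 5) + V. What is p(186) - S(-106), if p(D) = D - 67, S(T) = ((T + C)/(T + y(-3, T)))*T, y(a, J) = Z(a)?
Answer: 226007/1053 ≈ 214.63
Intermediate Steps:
Z(V) = -5 + 2*V (Z(V) = (-5 + V) + V = -5 + 2*V)
C = 4/9 (C = (1/9)*4 = 4/9 ≈ 0.44444)
y(a, J) = -5 + 2*a
S(T) = T*(4/9 + T)/(-11 + T) (S(T) = ((T + 4/9)/(T + (-5 + 2*(-3))))*T = ((4/9 + T)/(T + (-5 - 6)))*T = ((4/9 + T)/(T - 11))*T = ((4/9 + T)/(-11 + T))*T = T*(4/9 + T)/(-11 + T))
p(D) = -67 + D
p(186) - S(-106) = (-67 + 186) - (-106)*(4 + 9*(-106))/(9*(-11 - 106)) = 119 - (-106)*(4 - 954)/(9*(-117)) = 119 - (-106)*(-1)*(-950)/(9*117) = 119 - 1*(-100700/1053) = 119 + 100700/1053 = 226007/1053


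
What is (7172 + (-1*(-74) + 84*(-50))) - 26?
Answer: 3020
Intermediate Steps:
(7172 + (-1*(-74) + 84*(-50))) - 26 = (7172 + (74 - 4200)) - 26 = (7172 - 4126) - 26 = 3046 - 26 = 3020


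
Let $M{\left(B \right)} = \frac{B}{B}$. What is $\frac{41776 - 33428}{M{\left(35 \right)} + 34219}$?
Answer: $\frac{2087}{8555} \approx 0.24395$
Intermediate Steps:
$M{\left(B \right)} = 1$
$\frac{41776 - 33428}{M{\left(35 \right)} + 34219} = \frac{41776 - 33428}{1 + 34219} = \frac{8348}{34220} = 8348 \cdot \frac{1}{34220} = \frac{2087}{8555}$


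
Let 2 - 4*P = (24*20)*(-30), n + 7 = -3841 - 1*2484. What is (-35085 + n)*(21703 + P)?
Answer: -2095990119/2 ≈ -1.0480e+9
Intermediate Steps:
n = -6332 (n = -7 + (-3841 - 1*2484) = -7 + (-3841 - 2484) = -7 - 6325 = -6332)
P = 7201/2 (P = ½ - 24*20*(-30)/4 = ½ - 120*(-30) = ½ - ¼*(-14400) = ½ + 3600 = 7201/2 ≈ 3600.5)
(-35085 + n)*(21703 + P) = (-35085 - 6332)*(21703 + 7201/2) = -41417*50607/2 = -2095990119/2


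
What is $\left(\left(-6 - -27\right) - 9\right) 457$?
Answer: $5484$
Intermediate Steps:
$\left(\left(-6 - -27\right) - 9\right) 457 = \left(\left(-6 + 27\right) - 9\right) 457 = \left(21 - 9\right) 457 = 12 \cdot 457 = 5484$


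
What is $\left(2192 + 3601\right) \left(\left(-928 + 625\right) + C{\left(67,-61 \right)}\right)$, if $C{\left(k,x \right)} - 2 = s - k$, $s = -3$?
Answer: $-2149203$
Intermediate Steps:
$C{\left(k,x \right)} = -1 - k$ ($C{\left(k,x \right)} = 2 - \left(3 + k\right) = -1 - k$)
$\left(2192 + 3601\right) \left(\left(-928 + 625\right) + C{\left(67,-61 \right)}\right) = \left(2192 + 3601\right) \left(\left(-928 + 625\right) - 68\right) = 5793 \left(-303 - 68\right) = 5793 \left(-371\right) = -2149203$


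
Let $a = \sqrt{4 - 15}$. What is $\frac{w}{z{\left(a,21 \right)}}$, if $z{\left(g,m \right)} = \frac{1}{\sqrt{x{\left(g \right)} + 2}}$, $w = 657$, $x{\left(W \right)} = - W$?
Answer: $657 \sqrt{2 - i \sqrt{11}} \approx 1125.8 - 635.79 i$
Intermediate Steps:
$a = i \sqrt{11}$ ($a = \sqrt{-11} = i \sqrt{11} \approx 3.3166 i$)
$z{\left(g,m \right)} = \frac{1}{\sqrt{2 - g}}$ ($z{\left(g,m \right)} = \frac{1}{\sqrt{- g + 2}} = \frac{1}{\sqrt{2 - g}}$)
$\frac{w}{z{\left(a,21 \right)}} = \frac{657}{\frac{1}{\sqrt{2 - i \sqrt{11}}}} = 657 \sqrt{2 - i \sqrt{11}}$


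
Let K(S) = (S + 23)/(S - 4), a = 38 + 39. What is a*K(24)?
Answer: 3619/20 ≈ 180.95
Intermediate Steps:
a = 77
K(S) = (23 + S)/(-4 + S)
a*K(24) = 77*((23 + 24)/(-4 + 24)) = 77*(47/20) = 3619/20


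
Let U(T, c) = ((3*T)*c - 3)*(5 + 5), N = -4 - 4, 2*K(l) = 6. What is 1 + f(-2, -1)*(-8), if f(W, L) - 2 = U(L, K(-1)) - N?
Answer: 881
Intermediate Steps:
K(l) = 3 (K(l) = (1/2)*6 = 3)
N = -8
U(T, c) = -30 + 30*T*c (U(T, c) = (3*T*c - 3)*10 = (-3 + 3*T*c)*10 = -30 + 30*T*c)
f(W, L) = -20 + 90*L (f(W, L) = 2 + ((-30 + 30*L*3) - 1*(-8)) = 2 + ((-30 + 90*L) + 8) = 2 + (-22 + 90*L) = -20 + 90*L)
1 + f(-2, -1)*(-8) = 1 + (-20 + 90*(-1))*(-8) = 1 + (-20 - 90)*(-8) = 1 - 110*(-8) = 1 + 880 = 881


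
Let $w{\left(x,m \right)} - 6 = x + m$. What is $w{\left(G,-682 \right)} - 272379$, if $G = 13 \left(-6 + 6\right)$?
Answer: $-273055$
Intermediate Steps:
$G = 0$ ($G = 13 \cdot 0 = 0$)
$w{\left(x,m \right)} = 6 + m + x$ ($w{\left(x,m \right)} = 6 + \left(x + m\right) = 6 + \left(m + x\right) = 6 + m + x$)
$w{\left(G,-682 \right)} - 272379 = \left(6 - 682 + 0\right) - 272379 = -676 - 272379 = -273055$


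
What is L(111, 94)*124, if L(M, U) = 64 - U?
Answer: -3720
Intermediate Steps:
L(111, 94)*124 = (64 - 1*94)*124 = (64 - 94)*124 = -30*124 = -3720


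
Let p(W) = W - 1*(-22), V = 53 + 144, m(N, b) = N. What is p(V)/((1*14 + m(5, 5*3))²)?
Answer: 219/361 ≈ 0.60665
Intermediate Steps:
V = 197
p(W) = 22 + W (p(W) = W + 22 = 22 + W)
p(V)/((1*14 + m(5, 5*3))²) = (22 + 197)/((1*14 + 5)²) = 219/((14 + 5)²) = 219/(19²) = 219/361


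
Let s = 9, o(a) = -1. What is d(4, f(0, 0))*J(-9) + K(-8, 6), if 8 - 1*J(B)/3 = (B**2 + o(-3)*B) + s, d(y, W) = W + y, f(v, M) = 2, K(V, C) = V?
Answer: -1646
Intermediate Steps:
J(B) = -3 - 3*B**2 + 3*B (J(B) = 24 - 3*((B**2 - B) + 9) = 24 - 3*(9 + B**2 - B) = 24 + (-27 - 3*B**2 + 3*B) = -3 - 3*B**2 + 3*B)
d(4, f(0, 0))*J(-9) + K(-8, 6) = (2 + 4)*(-3 - 3*(-9)**2 + 3*(-9)) - 8 = 6*(-3 - 3*81 - 27) - 8 = 6*(-3 - 243 - 27) - 8 = 6*(-273) - 8 = -1638 - 8 = -1646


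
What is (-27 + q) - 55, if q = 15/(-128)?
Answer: -10511/128 ≈ -82.117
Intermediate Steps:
q = -15/128 (q = 15*(-1/128) = -15/128 ≈ -0.11719)
(-27 + q) - 55 = (-27 - 15/128) - 55 = -3471/128 - 55 = -10511/128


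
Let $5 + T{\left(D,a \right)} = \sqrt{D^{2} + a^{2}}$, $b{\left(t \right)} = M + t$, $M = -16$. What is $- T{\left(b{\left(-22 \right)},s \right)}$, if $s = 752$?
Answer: $5 - 2 \sqrt{141737} \approx -747.96$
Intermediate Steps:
$b{\left(t \right)} = -16 + t$
$T{\left(D,a \right)} = -5 + \sqrt{D^{2} + a^{2}}$
$- T{\left(b{\left(-22 \right)},s \right)} = - (-5 + \sqrt{\left(-16 - 22\right)^{2} + 752^{2}}) = - (-5 + \sqrt{\left(-38\right)^{2} + 565504}) = - (-5 + \sqrt{1444 + 565504}) = - (-5 + \sqrt{566948}) = - (-5 + 2 \sqrt{141737}) = 5 - 2 \sqrt{141737}$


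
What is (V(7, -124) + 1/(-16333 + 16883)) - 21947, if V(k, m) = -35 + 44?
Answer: -12065899/550 ≈ -21938.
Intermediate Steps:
V(k, m) = 9
(V(7, -124) + 1/(-16333 + 16883)) - 21947 = (9 + 1/(-16333 + 16883)) - 21947 = (9 + 1/550) - 21947 = 4951/550 - 21947 = -12065899/550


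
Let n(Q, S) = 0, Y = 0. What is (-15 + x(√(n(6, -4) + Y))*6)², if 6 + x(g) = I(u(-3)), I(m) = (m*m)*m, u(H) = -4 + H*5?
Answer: 1697852025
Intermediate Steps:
u(H) = -4 + 5*H
I(m) = m³ (I(m) = m²*m = m³)
x(g) = -6865 (x(g) = -6 + (-4 + 5*(-3))³ = -6 + (-4 - 15)³ = -6 + (-19)³ = -6 - 6859 = -6865)
(-15 + x(√(n(6, -4) + Y))*6)² = (-15 - 6865*6)² = (-15 - 41190)² = (-41205)² = 1697852025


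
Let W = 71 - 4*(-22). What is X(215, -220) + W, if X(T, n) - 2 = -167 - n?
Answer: 214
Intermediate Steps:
X(T, n) = -165 - n (X(T, n) = 2 + (-167 - n) = -165 - n)
W = 159 (W = 71 + 88 = 159)
X(215, -220) + W = (-165 - 1*(-220)) + 159 = (-165 + 220) + 159 = 55 + 159 = 214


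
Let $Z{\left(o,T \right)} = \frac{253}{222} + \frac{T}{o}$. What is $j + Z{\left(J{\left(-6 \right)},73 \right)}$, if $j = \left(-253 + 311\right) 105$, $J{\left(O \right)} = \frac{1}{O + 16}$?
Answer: $\frac{1514293}{222} \approx 6821.1$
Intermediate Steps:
$J{\left(O \right)} = \frac{1}{16 + O}$
$Z{\left(o,T \right)} = \frac{253}{222} + \frac{T}{o}$ ($Z{\left(o,T \right)} = 253 \cdot \frac{1}{222} + \frac{T}{o} = \frac{253}{222} + \frac{T}{o}$)
$j = 6090$ ($j = 58 \cdot 105 = 6090$)
$j + Z{\left(J{\left(-6 \right)},73 \right)} = 6090 + \left(\frac{253}{222} + \frac{73}{\frac{1}{16 - 6}}\right) = 6090 + \left(\frac{253}{222} + \frac{73}{\frac{1}{10}}\right) = 6090 + \left(\frac{253}{222} + 73 \frac{1}{\frac{1}{10}}\right) = 6090 + \left(\frac{253}{222} + 73 \cdot 10\right) = 6090 + \left(\frac{253}{222} + 730\right) = 6090 + \frac{162313}{222} = \frac{1514293}{222}$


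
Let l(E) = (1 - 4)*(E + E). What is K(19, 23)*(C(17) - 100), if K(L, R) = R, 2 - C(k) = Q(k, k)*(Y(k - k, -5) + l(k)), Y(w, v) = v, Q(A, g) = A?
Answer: 39583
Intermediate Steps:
l(E) = -6*E
C(k) = 2 - k*(-5 - 6*k)
K(19, 23)*(C(17) - 100) = 23*((2 + 5*17 + 6*17**2) - 100) = 23*((2 + 85 + 6*289) - 100) = 23*((2 + 85 + 1734) - 100) = 23*(1821 - 100) = 23*1721 = 39583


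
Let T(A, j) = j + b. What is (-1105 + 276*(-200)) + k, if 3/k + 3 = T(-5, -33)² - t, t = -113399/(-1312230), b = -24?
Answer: -239824678679515/4259385181 ≈ -56305.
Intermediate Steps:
T(A, j) = -24 + j (T(A, j) = j - 24 = -24 + j)
t = 113399/1312230 (t = -113399*(-1/1312230) = 113399/1312230 ≈ 0.086417)
k = 3936690/4259385181 (k = 3/(-3 + ((-24 - 33)² - 1*113399/1312230)) = 3/(-3 + ((-57)² - 113399/1312230)) = 3/(-3 + (3249 - 113399/1312230)) = 3/(-3 + 4263321871/1312230) = 3/(4259385181/1312230) = 3*(1312230/4259385181) = 3936690/4259385181 ≈ 0.00092424)
(-1105 + 276*(-200)) + k = (-1105 + 276*(-200)) + 3936690/4259385181 = (-1105 - 55200) + 3936690/4259385181 = -56305 + 3936690/4259385181 = -239824678679515/4259385181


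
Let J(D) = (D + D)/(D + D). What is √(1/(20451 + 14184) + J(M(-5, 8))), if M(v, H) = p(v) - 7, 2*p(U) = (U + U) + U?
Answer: 2*√299904465/34635 ≈ 1.0000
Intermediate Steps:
p(U) = 3*U/2 (p(U) = ((U + U) + U)/2 = (2*U + U)/2 = (3*U)/2 = 3*U/2)
M(v, H) = -7 + 3*v/2 (M(v, H) = 3*v/2 - 7 = -7 + 3*v/2)
J(D) = 1 (J(D) = (2*D)/((2*D)) = (2*D)*(1/(2*D)) = 1)
√(1/(20451 + 14184) + J(M(-5, 8))) = √(1/(20451 + 14184) + 1) = √(1/34635 + 1) = √(34636/34635) = 2*√299904465/34635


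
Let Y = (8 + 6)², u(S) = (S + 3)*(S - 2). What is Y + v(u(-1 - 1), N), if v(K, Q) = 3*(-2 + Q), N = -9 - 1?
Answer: 160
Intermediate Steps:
u(S) = (-2 + S)*(3 + S) (u(S) = (3 + S)*(-2 + S) = (-2 + S)*(3 + S))
N = -10
Y = 196 (Y = 14² = 196)
v(K, Q) = -6 + 3*Q
Y + v(u(-1 - 1), N) = 196 + (-6 + 3*(-10)) = 196 + (-6 - 30) = 196 - 36 = 160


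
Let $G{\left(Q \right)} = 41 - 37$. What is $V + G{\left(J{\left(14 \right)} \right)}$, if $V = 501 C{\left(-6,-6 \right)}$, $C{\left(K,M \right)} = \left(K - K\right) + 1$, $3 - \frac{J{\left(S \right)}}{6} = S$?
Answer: $505$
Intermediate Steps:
$J{\left(S \right)} = 18 - 6 S$
$G{\left(Q \right)} = 4$ ($G{\left(Q \right)} = 41 - 37 = 4$)
$C{\left(K,M \right)} = 1$ ($C{\left(K,M \right)} = 0 + 1 = 1$)
$V = 501$ ($V = 501 \cdot 1 = 501$)
$V + G{\left(J{\left(14 \right)} \right)} = 501 + 4 = 505$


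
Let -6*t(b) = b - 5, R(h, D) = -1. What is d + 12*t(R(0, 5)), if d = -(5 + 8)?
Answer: -1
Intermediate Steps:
t(b) = ⅚ - b/6 (t(b) = -(b - 5)/6 = -(-5 + b)/6 = ⅚ - b/6)
d = -13 (d = -1*13 = -13)
d + 12*t(R(0, 5)) = -13 + 12*(⅚ - ⅙*(-1)) = -13 + 12*(⅚ + ⅙) = -13 + 12*1 = -13 + 12 = -1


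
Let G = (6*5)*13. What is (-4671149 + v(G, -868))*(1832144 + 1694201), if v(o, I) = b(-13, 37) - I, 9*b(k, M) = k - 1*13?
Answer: -148221290161475/9 ≈ -1.6469e+13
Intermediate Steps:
b(k, M) = -13/9 + k/9 (b(k, M) = (k - 1*13)/9 = (k - 13)/9 = (-13 + k)/9 = -13/9 + k/9)
G = 390 (G = 30*13 = 390)
v(o, I) = -26/9 - I (v(o, I) = (-13/9 + (⅑)*(-13)) - I = (-13/9 - 13/9) - I = -26/9 - I)
(-4671149 + v(G, -868))*(1832144 + 1694201) = (-4671149 + (-26/9 - 1*(-868)))*(1832144 + 1694201) = (-4671149 + (-26/9 + 868))*3526345 = (-4671149 + 7786/9)*3526345 = -42032555/9*3526345 = -148221290161475/9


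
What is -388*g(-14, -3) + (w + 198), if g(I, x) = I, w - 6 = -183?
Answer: 5453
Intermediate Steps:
w = -177 (w = 6 - 183 = -177)
-388*g(-14, -3) + (w + 198) = -388*(-14) + (-177 + 198) = 5432 + 21 = 5453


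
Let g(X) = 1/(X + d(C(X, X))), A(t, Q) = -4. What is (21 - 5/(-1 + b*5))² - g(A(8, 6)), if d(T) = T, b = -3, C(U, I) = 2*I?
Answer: 348907/768 ≈ 454.31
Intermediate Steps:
g(X) = 1/(3*X) (g(X) = 1/(X + 2*X) = 1/(3*X))
(21 - 5/(-1 + b*5))² - g(A(8, 6)) = (21 - 5/(-1 - 3*5))² - 1/(3*(-4)) = (21 - 5/(-1 - 15))² - (-1)/(3*4) = (21 - 5/(-16))² - 1*(-1/12) = (21 - 5*(-1/16))² + 1/12 = (21 + 5/16)² + 1/12 = (341/16)² + 1/12 = 116281/256 + 1/12 = 348907/768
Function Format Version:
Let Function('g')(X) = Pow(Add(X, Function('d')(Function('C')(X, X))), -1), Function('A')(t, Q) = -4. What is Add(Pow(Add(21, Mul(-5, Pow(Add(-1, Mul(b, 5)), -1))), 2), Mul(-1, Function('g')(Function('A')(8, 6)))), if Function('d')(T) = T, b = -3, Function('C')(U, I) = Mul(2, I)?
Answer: Rational(348907, 768) ≈ 454.31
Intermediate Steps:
Function('g')(X) = Mul(Rational(1, 3), Pow(X, -1)) (Function('g')(X) = Pow(Add(X, Mul(2, X)), -1) = Pow(Mul(3, X), -1) = Mul(Rational(1, 3), Pow(X, -1)))
Add(Pow(Add(21, Mul(-5, Pow(Add(-1, Mul(b, 5)), -1))), 2), Mul(-1, Function('g')(Function('A')(8, 6)))) = Add(Pow(Add(21, Mul(-5, Pow(Add(-1, Mul(-3, 5)), -1))), 2), Mul(-1, Mul(Rational(1, 3), Pow(-4, -1)))) = Add(Pow(Add(21, Mul(-5, Pow(Add(-1, -15), -1))), 2), Mul(-1, Mul(Rational(1, 3), Rational(-1, 4)))) = Add(Pow(Add(21, Mul(-5, Pow(-16, -1))), 2), Mul(-1, Rational(-1, 12))) = Add(Pow(Add(21, Mul(-5, Rational(-1, 16))), 2), Rational(1, 12)) = Add(Pow(Add(21, Rational(5, 16)), 2), Rational(1, 12)) = Add(Pow(Rational(341, 16), 2), Rational(1, 12)) = Add(Rational(116281, 256), Rational(1, 12)) = Rational(348907, 768)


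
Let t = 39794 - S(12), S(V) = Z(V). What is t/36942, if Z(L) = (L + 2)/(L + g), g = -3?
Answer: 179066/166239 ≈ 1.0772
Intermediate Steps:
Z(L) = (2 + L)/(-3 + L) (Z(L) = (L + 2)/(L - 3) = (2 + L)/(-3 + L))
S(V) = (2 + V)/(-3 + V)
t = 358132/9 (t = 39794 - (2 + 12)/(-3 + 12) = 39794 - 14/9 = 358132/9 ≈ 39792.)
t/36942 = (358132/9)/36942 = (358132/9)*(1/36942) = 179066/166239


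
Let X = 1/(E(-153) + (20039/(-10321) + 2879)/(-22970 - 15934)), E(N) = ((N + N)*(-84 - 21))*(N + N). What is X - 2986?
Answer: -491164253373596051/164489033274235 ≈ -2986.0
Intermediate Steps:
E(N) = -420*N**2 (E(N) = ((2*N)*(-105))*(2*N) = (-210*N)*(2*N) = -420*N**2)
X = -16730341/164489033274235 (X = 1/(-420*(-153)**2 + (20039/(-10321) + 2879)/(-22970 - 15934)) = 1/(-420*23409 + (20039*(-1/10321) + 2879)/(-38904)) = 1/(-9831780 + (-20039/10321 + 2879)*(-1/38904)) = 1/(-9831780 + (29694120/10321)*(-1/38904)) = 1/(-9831780 - 1237255/16730341) = 1/(-164489033274235/16730341) = -16730341/164489033274235 ≈ -1.0171e-7)
X - 2986 = -16730341/164489033274235 - 2986 = -491164253373596051/164489033274235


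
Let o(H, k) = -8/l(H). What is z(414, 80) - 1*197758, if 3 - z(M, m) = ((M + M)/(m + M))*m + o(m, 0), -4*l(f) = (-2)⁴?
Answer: -48879099/247 ≈ -1.9789e+5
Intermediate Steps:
l(f) = -4 (l(f) = -¼*(-2)⁴ = -¼*16 = -4)
o(H, k) = 2 (o(H, k) = -8/(-4) = -8*(-¼) = 2)
z(M, m) = 1 - 2*M*m/(M + m) (z(M, m) = 3 - (((M + M)/(m + M))*m + 2) = 3 - (((2*M)/(M + m))*m + 2) = 3 - ((2*M/(M + m))*m + 2) = 3 - (2*M*m/(M + m) + 2) = 3 - (2 + 2*M*m/(M + m)) = 3 + (-2 - 2*M*m/(M + m)) = 1 - 2*M*m/(M + m))
z(414, 80) - 1*197758 = (414 + 80 - 2*414*80)/(414 + 80) - 1*197758 = (414 + 80 - 66240)/494 - 197758 = (1/494)*(-65746) - 197758 = -32873/247 - 197758 = -48879099/247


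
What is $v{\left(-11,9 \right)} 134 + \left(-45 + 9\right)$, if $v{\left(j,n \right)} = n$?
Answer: $1170$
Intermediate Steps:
$v{\left(-11,9 \right)} 134 + \left(-45 + 9\right) = 9 \cdot 134 + \left(-45 + 9\right) = 1206 - 36 = 1170$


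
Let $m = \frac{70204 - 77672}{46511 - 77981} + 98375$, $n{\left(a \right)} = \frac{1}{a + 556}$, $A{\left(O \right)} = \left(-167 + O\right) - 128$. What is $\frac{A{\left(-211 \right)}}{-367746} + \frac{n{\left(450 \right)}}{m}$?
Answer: $\frac{393980050425617}{286331074398761442} \approx 0.001376$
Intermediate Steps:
$A{\left(O \right)} = -295 + O$
$n{\left(a \right)} = \frac{1}{556 + a}$
$m = \frac{1547934359}{15735}$ ($m = - \frac{7468}{-31470} + 98375 = \left(-7468\right) \left(- \frac{1}{31470}\right) + 98375 = \frac{3734}{15735} + 98375 = \frac{1547934359}{15735} \approx 98375.0$)
$\frac{A{\left(-211 \right)}}{-367746} + \frac{n{\left(450 \right)}}{m} = \frac{-295 - 211}{-367746} + \frac{1}{\left(556 + 450\right) \frac{1547934359}{15735}} = \left(-506\right) \left(- \frac{1}{367746}\right) + \frac{1}{1006} \cdot \frac{15735}{1547934359} = \frac{253}{183873} + \frac{1}{1006} \cdot \frac{15735}{1547934359} = \frac{253}{183873} + \frac{15735}{1557221965154} = \frac{393980050425617}{286331074398761442}$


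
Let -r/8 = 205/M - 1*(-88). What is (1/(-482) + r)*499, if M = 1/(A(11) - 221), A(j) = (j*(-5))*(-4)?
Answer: 225124349/482 ≈ 4.6706e+5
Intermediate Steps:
A(j) = 20*j (A(j) = -5*j*(-4) = 20*j)
M = -1 (M = 1/(20*11 - 221) = 1/(220 - 221) = 1/(-1) = -1)
r = 936 (r = -8*(205/(-1) - 1*(-88)) = -8*(205*(-1) + 88) = -8*(-205 + 88) = -8*(-117) = 936)
(1/(-482) + r)*499 = (1/(-482) + 936)*499 = (-1/482 + 936)*499 = (451151/482)*499 = 225124349/482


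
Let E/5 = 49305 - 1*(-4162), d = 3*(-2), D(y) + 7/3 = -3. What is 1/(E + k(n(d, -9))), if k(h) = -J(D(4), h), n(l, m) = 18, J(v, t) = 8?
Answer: 1/267327 ≈ 3.7407e-6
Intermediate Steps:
D(y) = -16/3 (D(y) = -7/3 - 3 = -16/3)
d = -6
k(h) = -8 (k(h) = -1*8 = -8)
E = 267335 (E = 5*(49305 - 1*(-4162)) = 5*(49305 + 4162) = 5*53467 = 267335)
1/(E + k(n(d, -9))) = 1/(267335 - 8) = 1/267327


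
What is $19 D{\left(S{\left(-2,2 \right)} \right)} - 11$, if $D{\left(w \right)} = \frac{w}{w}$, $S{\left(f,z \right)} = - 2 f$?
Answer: $8$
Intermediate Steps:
$D{\left(w \right)} = 1$
$19 D{\left(S{\left(-2,2 \right)} \right)} - 11 = 19 \cdot 1 - 11 = 19 - 11 = 8$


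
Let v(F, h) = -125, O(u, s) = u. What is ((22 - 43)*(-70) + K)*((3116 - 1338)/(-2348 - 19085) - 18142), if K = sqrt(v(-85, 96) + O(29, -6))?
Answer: -571593718080/21433 - 1555357056*I*sqrt(6)/21433 ≈ -2.6669e+7 - 1.7776e+5*I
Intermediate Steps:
K = 4*I*sqrt(6) (K = sqrt(-125 + 29) = sqrt(-96) = 4*I*sqrt(6) ≈ 9.798*I)
((22 - 43)*(-70) + K)*((3116 - 1338)/(-2348 - 19085) - 18142) = ((22 - 43)*(-70) + 4*I*sqrt(6))*((3116 - 1338)/(-2348 - 19085) - 18142) = (-21*(-70) + 4*I*sqrt(6))*(1778/(-21433) - 18142) = (1470 + 4*I*sqrt(6))*(1778*(-1/21433) - 18142) = (1470 + 4*I*sqrt(6))*(-1778/21433 - 18142) = (1470 + 4*I*sqrt(6))*(-388839264/21433) = -571593718080/21433 - 1555357056*I*sqrt(6)/21433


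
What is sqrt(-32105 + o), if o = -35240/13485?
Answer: I*sqrt(233544646401)/2697 ≈ 179.19*I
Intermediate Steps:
o = -7048/2697 (o = -35240*1/13485 = -7048/2697 ≈ -2.6133)
sqrt(-32105 + o) = sqrt(-32105 - 7048/2697) = sqrt(-86594233/2697) = I*sqrt(233544646401)/2697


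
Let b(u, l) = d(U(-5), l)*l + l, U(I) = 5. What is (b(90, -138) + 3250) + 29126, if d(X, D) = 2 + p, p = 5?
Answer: 31272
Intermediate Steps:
d(X, D) = 7 (d(X, D) = 2 + 5 = 7)
b(u, l) = 8*l (b(u, l) = 7*l + l = 8*l)
(b(90, -138) + 3250) + 29126 = (8*(-138) + 3250) + 29126 = (-1104 + 3250) + 29126 = 2146 + 29126 = 31272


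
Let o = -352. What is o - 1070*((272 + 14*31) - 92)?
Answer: -657332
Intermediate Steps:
o - 1070*((272 + 14*31) - 92) = -352 - 1070*((272 + 14*31) - 92) = -352 - 1070*((272 + 434) - 92) = -352 - 1070*(706 - 92) = -352 - 1070*614 = -352 - 656980 = -657332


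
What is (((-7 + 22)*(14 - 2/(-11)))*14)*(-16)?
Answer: -524160/11 ≈ -47651.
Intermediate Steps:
(((-7 + 22)*(14 - 2/(-11)))*14)*(-16) = ((15*(14 - 2*(-1/11)))*14)*(-16) = ((15*(14 + 2/11))*14)*(-16) = ((15*(156/11))*14)*(-16) = ((2340/11)*14)*(-16) = (32760/11)*(-16) = -524160/11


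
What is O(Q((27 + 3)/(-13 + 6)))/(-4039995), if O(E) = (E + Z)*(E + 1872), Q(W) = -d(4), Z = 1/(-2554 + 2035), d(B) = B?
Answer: 3879836/2096757405 ≈ 0.0018504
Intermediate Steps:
Z = -1/519 (Z = 1/(-519) = -1/519 ≈ -0.0019268)
Q(W) = -4 (Q(W) = -1*4 = -4)
O(E) = (1872 + E)*(-1/519 + E) (O(E) = (E - 1/519)*(E + 1872) = (-1/519 + E)*(1872 + E) = (1872 + E)*(-1/519 + E))
O(Q((27 + 3)/(-13 + 6)))/(-4039995) = (-624/173 + (-4)**2 + (971567/519)*(-4))/(-4039995) = (-624/173 + 16 - 3886268/519)*(-1/4039995) = -3879836/519*(-1/4039995) = 3879836/2096757405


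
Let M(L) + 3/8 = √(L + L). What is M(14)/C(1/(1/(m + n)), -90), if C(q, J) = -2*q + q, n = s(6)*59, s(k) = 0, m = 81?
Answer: 1/216 - 2*√7/81 ≈ -0.060698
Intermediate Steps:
n = 0 (n = 0*59 = 0)
M(L) = -3/8 + √2*√L (M(L) = -3/8 + √(L + L) = -3/8 + √(2*L) = -3/8 + √2*√L)
C(q, J) = -q
M(14)/C(1/(1/(m + n)), -90) = (-3/8 + √2*√14)/((-1/(1/(81 + 0)))) = (-3/8 + 2*√7)/((-1/(1/81))) = (-3/8 + 2*√7)/((-1/1/81)) = (-3/8 + 2*√7)/((-1*81)) = (-3/8 + 2*√7)/(-81) = (-3/8 + 2*√7)*(-1/81) = 1/216 - 2*√7/81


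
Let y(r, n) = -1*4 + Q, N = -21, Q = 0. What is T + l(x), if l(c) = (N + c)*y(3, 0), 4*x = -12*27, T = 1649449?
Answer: 1649857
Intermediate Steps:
y(r, n) = -4 (y(r, n) = -1*4 + 0 = -4 + 0 = -4)
x = -81 (x = (-12*27)/4 = (¼)*(-324) = -81)
l(c) = 84 - 4*c (l(c) = (-21 + c)*(-4) = 84 - 4*c)
T + l(x) = 1649449 + (84 - 4*(-81)) = 1649449 + (84 + 324) = 1649449 + 408 = 1649857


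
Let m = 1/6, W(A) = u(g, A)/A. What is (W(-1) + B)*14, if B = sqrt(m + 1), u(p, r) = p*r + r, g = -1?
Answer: 7*sqrt(42)/3 ≈ 15.122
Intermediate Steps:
u(p, r) = r + p*r
W(A) = 0 (W(A) = (A*(1 - 1))/A = (A*0)/A = 0/A = 0)
m = 1/6 ≈ 0.16667
B = sqrt(42)/6 (B = sqrt(1/6 + 1) = sqrt(7/6) = sqrt(42)/6 ≈ 1.0801)
(W(-1) + B)*14 = (0 + sqrt(42)/6)*14 = (sqrt(42)/6)*14 = 7*sqrt(42)/3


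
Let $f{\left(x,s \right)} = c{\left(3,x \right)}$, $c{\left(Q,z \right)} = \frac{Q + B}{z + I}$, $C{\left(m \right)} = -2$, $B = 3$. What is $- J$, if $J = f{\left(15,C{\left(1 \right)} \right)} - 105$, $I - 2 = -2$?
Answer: $\frac{523}{5} \approx 104.6$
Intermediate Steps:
$I = 0$ ($I = 2 - 2 = 0$)
$c{\left(Q,z \right)} = \frac{3 + Q}{z}$ ($c{\left(Q,z \right)} = \frac{Q + 3}{z + 0} = \frac{3 + Q}{z}$)
$f{\left(x,s \right)} = \frac{6}{x}$ ($f{\left(x,s \right)} = \frac{3 + 3}{x} = \frac{1}{x} 6 = \frac{6}{x}$)
$J = - \frac{523}{5}$ ($J = \frac{6}{15} - 105 = 6 \cdot \frac{1}{15} - 105 = \frac{2}{5} - 105 = - \frac{523}{5} \approx -104.6$)
$- J = \left(-1\right) \left(- \frac{523}{5}\right) = \frac{523}{5}$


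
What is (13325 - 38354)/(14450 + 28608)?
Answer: -25029/43058 ≈ -0.58129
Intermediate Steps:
(13325 - 38354)/(14450 + 28608) = -25029/43058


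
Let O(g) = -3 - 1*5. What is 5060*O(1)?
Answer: -40480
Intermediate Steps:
O(g) = -8 (O(g) = -3 - 5 = -8)
5060*O(1) = 5060*(-8) = -40480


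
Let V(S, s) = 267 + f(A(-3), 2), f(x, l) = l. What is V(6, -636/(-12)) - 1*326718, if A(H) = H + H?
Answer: -326449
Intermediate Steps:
A(H) = 2*H
V(S, s) = 269 (V(S, s) = 267 + 2 = 269)
V(6, -636/(-12)) - 1*326718 = 269 - 1*326718 = 269 - 326718 = -326449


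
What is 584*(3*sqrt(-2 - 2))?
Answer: 3504*I ≈ 3504.0*I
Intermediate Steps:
584*(3*sqrt(-2 - 2)) = 584*(3*sqrt(-4)) = 584*(3*(2*I)) = 584*(6*I) = 3504*I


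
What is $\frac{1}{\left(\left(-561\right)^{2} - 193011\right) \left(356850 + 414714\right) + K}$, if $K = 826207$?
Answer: $\frac{1}{93907880647} \approx 1.0649 \cdot 10^{-11}$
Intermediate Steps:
$\frac{1}{\left(\left(-561\right)^{2} - 193011\right) \left(356850 + 414714\right) + K} = \frac{1}{\left(\left(-561\right)^{2} - 193011\right) \left(356850 + 414714\right) + 826207} = \frac{1}{\left(314721 - 193011\right) 771564 + 826207} = \frac{1}{121710 \cdot 771564 + 826207} = \frac{1}{93907054440 + 826207} = \frac{1}{93907880647}$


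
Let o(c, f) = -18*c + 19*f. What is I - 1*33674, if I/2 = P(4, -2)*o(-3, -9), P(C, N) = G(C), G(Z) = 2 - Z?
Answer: -33206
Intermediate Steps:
P(C, N) = 2 - C
I = 468 (I = 2*((2 - 1*4)*(-18*(-3) + 19*(-9))) = 2*((2 - 4)*(54 - 171)) = 2*(-2*(-117)) = 2*234 = 468)
I - 1*33674 = 468 - 1*33674 = 468 - 33674 = -33206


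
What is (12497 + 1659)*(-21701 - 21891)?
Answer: -617088352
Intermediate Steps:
(12497 + 1659)*(-21701 - 21891) = 14156*(-43592) = -617088352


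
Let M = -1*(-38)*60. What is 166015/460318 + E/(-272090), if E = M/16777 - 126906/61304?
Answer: 611305066642858981/1694962378677163960 ≈ 0.36066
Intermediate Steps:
M = 2280 (M = 38*60 = 2280)
E = -52350759/27065716 (E = 2280/16777 - 126906/61304 = 2280*(1/16777) - 126906*1/61304 = 120/883 - 63453/30652 = -52350759/27065716 ≈ -1.9342)
166015/460318 + E/(-272090) = 166015/460318 - 52350759/27065716/(-272090) = 166015*(1/460318) - 52350759/27065716*(-1/272090) = 166015/460318 + 52350759/7364310666440 = 611305066642858981/1694962378677163960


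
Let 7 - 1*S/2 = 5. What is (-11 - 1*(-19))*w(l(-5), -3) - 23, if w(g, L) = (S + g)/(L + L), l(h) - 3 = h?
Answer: -77/3 ≈ -25.667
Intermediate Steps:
S = 4 (S = 14 - 2*5 = 14 - 10 = 4)
l(h) = 3 + h
w(g, L) = (4 + g)/(2*L) (w(g, L) = (4 + g)/(L + L) = (4 + g)/((2*L)) = (4 + g)*(1/(2*L)) = (4 + g)/(2*L))
(-11 - 1*(-19))*w(l(-5), -3) - 23 = (-11 - 1*(-19))*((1/2)*(4 + (3 - 5))/(-3)) - 23 = (-11 + 19)*((1/2)*(-1/3)*(4 - 2)) - 23 = 8*((1/2)*(-1/3)*2) - 23 = 8*(-1/3) - 23 = -8/3 - 23 = -77/3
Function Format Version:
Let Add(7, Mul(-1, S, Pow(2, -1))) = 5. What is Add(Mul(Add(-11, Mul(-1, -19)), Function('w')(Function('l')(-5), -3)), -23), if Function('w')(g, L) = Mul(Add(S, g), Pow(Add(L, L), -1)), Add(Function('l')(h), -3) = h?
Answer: Rational(-77, 3) ≈ -25.667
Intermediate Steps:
S = 4 (S = Add(14, Mul(-2, 5)) = Add(14, -10) = 4)
Function('l')(h) = Add(3, h)
Function('w')(g, L) = Mul(Rational(1, 2), Pow(L, -1), Add(4, g)) (Function('w')(g, L) = Mul(Add(4, g), Pow(Add(L, L), -1)) = Mul(Add(4, g), Pow(Mul(2, L), -1)) = Mul(Add(4, g), Mul(Rational(1, 2), Pow(L, -1))) = Mul(Rational(1, 2), Pow(L, -1), Add(4, g)))
Add(Mul(Add(-11, Mul(-1, -19)), Function('w')(Function('l')(-5), -3)), -23) = Add(Mul(Add(-11, Mul(-1, -19)), Mul(Rational(1, 2), Pow(-3, -1), Add(4, Add(3, -5)))), -23) = Add(Mul(Add(-11, 19), Mul(Rational(1, 2), Rational(-1, 3), Add(4, -2))), -23) = Add(Mul(8, Mul(Rational(1, 2), Rational(-1, 3), 2)), -23) = Add(Mul(8, Rational(-1, 3)), -23) = Add(Rational(-8, 3), -23) = Rational(-77, 3)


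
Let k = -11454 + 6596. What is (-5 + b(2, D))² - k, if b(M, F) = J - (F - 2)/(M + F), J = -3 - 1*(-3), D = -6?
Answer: 4907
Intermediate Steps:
J = 0 (J = -3 + 3 = 0)
k = -4858
b(M, F) = -(-2 + F)/(F + M) (b(M, F) = 0 - (F - 2)/(M + F) = 0 - (-2 + F)/(F + M) = -(-2 + F)/(F + M))
(-5 + b(2, D))² - k = (-5 + (2 - 1*(-6))/(-6 + 2))² - 1*(-4858) = (-5 + (2 + 6)/(-4))² + 4858 = (-5 - ¼*8)² + 4858 = (-5 - 2)² + 4858 = (-7)² + 4858 = 49 + 4858 = 4907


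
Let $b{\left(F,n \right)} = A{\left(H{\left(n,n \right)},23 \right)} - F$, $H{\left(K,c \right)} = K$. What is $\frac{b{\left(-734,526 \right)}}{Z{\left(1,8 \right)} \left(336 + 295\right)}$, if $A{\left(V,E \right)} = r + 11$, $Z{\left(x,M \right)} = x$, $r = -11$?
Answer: $\frac{734}{631} \approx 1.1632$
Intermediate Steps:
$A{\left(V,E \right)} = 0$ ($A{\left(V,E \right)} = -11 + 11 = 0$)
$b{\left(F,n \right)} = - F$ ($b{\left(F,n \right)} = 0 - F = - F$)
$\frac{b{\left(-734,526 \right)}}{Z{\left(1,8 \right)} \left(336 + 295\right)} = \frac{\left(-1\right) \left(-734\right)}{1 \left(336 + 295\right)} = \frac{734}{1 \cdot 631} = \frac{734}{631}$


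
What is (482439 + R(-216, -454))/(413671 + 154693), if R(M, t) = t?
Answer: 481985/568364 ≈ 0.84802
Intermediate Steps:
(482439 + R(-216, -454))/(413671 + 154693) = (482439 - 454)/(413671 + 154693) = 481985/568364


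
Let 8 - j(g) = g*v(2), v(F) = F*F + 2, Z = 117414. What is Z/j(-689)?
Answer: 58707/2071 ≈ 28.347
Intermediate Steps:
v(F) = 2 + F² (v(F) = F² + 2 = 2 + F²)
j(g) = 8 - 6*g (j(g) = 8 - g*(2 + 2²) = 8 - g*(2 + 4) = 8 - g*6 = 8 - 6*g)
Z/j(-689) = 117414/(8 - 6*(-689)) = 117414/(8 + 4134) = 117414/4142 = 117414*(1/4142) = 58707/2071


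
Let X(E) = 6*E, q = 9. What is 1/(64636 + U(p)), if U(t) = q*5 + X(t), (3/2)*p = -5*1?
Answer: 1/64661 ≈ 1.5465e-5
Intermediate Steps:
p = -10/3 (p = 2*(-5*1)/3 = (2/3)*(-5) = -10/3 ≈ -3.3333)
U(t) = 45 + 6*t (U(t) = 9*5 + 6*t = 45 + 6*t)
1/(64636 + U(p)) = 1/(64636 + (45 + 6*(-10/3))) = 1/(64636 + (45 - 20)) = 1/(64636 + 25) = 1/64661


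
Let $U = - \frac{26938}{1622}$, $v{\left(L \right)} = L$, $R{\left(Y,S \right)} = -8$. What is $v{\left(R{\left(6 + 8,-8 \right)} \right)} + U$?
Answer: $- \frac{19957}{811} \approx -24.608$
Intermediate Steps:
$U = - \frac{13469}{811}$ ($U = \left(-26938\right) \frac{1}{1622} = - \frac{13469}{811} \approx -16.608$)
$v{\left(R{\left(6 + 8,-8 \right)} \right)} + U = -8 - \frac{13469}{811} = - \frac{19957}{811}$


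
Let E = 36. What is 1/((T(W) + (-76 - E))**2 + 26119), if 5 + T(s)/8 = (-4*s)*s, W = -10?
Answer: 1/11262023 ≈ 8.8794e-8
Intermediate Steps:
T(s) = -40 - 32*s**2 (T(s) = -40 + 8*((-4*s)*s) = -40 + 8*(-4*s**2) = -40 - 32*s**2)
1/((T(W) + (-76 - E))**2 + 26119) = 1/(((-40 - 32*(-10)**2) + (-76 - 1*36))**2 + 26119) = 1/(((-40 - 32*100) + (-76 - 36))**2 + 26119) = 1/(((-40 - 3200) - 112)**2 + 26119) = 1/((-3240 - 112)**2 + 26119) = 1/((-3352)**2 + 26119) = 1/(11235904 + 26119) = 1/11262023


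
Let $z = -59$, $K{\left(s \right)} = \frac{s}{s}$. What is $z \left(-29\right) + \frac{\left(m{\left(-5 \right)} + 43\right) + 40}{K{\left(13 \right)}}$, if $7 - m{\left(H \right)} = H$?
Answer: $1806$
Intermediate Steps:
$m{\left(H \right)} = 7 - H$
$K{\left(s \right)} = 1$
$z \left(-29\right) + \frac{\left(m{\left(-5 \right)} + 43\right) + 40}{K{\left(13 \right)}} = \left(-59\right) \left(-29\right) + \frac{\left(\left(7 - -5\right) + 43\right) + 40}{1} = 1711 + \left(\left(\left(7 + 5\right) + 43\right) + 40\right) 1 = 1711 + \left(\left(12 + 43\right) + 40\right) 1 = 1711 + \left(55 + 40\right) 1 = 1711 + 95 \cdot 1 = 1711 + 95 = 1806$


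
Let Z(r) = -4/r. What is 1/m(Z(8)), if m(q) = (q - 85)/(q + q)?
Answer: 2/171 ≈ 0.011696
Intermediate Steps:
m(q) = (-85 + q)/(2*q) (m(q) = (-85 + q)/((2*q)) = (-85 + q)*(1/(2*q)) = (-85 + q)/(2*q))
1/m(Z(8)) = 1/((-85 - 4/8)/(2*((-4/8)))) = 1/((-85 - 4*⅛)/(2*((-4*⅛)))) = 1/((-85 - ½)/(2*(-½))) = 1/((½)*(-2)*(-171/2)) = 1/(171/2) = 2/171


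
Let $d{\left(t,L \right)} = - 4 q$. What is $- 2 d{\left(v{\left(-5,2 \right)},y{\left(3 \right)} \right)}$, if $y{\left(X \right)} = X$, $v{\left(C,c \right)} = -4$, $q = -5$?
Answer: $-40$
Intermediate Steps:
$d{\left(t,L \right)} = 20$ ($d{\left(t,L \right)} = \left(-4\right) \left(-5\right) = 20$)
$- 2 d{\left(v{\left(-5,2 \right)},y{\left(3 \right)} \right)} = \left(-2\right) 20 = -40$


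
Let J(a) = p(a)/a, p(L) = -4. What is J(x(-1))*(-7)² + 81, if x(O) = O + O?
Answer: 179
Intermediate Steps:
x(O) = 2*O
J(a) = -4/a
J(x(-1))*(-7)² + 81 = -4/(2*(-1))*(-7)² + 81 = -4/(-2)*49 + 81 = -4*(-½)*49 + 81 = 2*49 + 81 = 98 + 81 = 179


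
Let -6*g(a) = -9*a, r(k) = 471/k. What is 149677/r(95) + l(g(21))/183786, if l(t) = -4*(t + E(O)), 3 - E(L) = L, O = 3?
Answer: 435551827874/14427201 ≈ 30190.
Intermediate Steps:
E(L) = 3 - L
g(a) = 3*a/2 (g(a) = -(-3)*a/2 = 3*a/2)
l(t) = -4*t (l(t) = -4*(t + (3 - 1*3)) = -4*(t + (3 - 3)) = -4*(t + 0) = -4*t)
149677/r(95) + l(g(21))/183786 = 149677/((471/95)) - 6*21/183786 = 149677/((471*(1/95))) - 4*63/2*(1/183786) = 149677/(471/95) - 126*1/183786 = 149677*(95/471) - 21/30631 = 14219315/471 - 21/30631 = 435551827874/14427201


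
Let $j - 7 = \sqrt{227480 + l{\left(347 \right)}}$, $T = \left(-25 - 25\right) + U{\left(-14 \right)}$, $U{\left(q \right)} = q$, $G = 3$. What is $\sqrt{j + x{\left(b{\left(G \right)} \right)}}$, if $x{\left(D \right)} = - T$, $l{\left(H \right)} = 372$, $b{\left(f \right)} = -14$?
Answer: $\sqrt{71 + 2 \sqrt{56963}} \approx 23.417$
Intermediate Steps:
$T = -64$ ($T = \left(-25 - 25\right) - 14 = -50 - 14 = -64$)
$j = 7 + 2 \sqrt{56963}$ ($j = 7 + \sqrt{227480 + 372} = 7 + \sqrt{227852} = 7 + 2 \sqrt{56963} \approx 484.34$)
$x{\left(D \right)} = 64$ ($x{\left(D \right)} = \left(-1\right) \left(-64\right) = 64$)
$\sqrt{j + x{\left(b{\left(G \right)} \right)}} = \sqrt{\left(7 + 2 \sqrt{56963}\right) + 64} = \sqrt{71 + 2 \sqrt{56963}}$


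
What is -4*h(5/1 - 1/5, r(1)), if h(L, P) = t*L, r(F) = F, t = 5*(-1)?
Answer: 96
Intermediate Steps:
t = -5
h(L, P) = -5*L
-4*h(5/1 - 1/5, r(1)) = -(-20)*(5/1 - 1/5) = -(-20)*(5*1 - 1*⅕) = -(-20)*(5 - ⅕) = -(-20)*24/5 = -4*(-24) = 96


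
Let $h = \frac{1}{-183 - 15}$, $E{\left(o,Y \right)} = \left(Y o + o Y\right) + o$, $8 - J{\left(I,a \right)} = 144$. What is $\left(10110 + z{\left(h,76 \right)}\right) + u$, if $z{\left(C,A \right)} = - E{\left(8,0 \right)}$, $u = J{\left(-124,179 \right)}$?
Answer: $9966$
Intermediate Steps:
$J{\left(I,a \right)} = -136$ ($J{\left(I,a \right)} = 8 - 144 = -136$)
$u = -136$
$E{\left(o,Y \right)} = o + 2 Y o$ ($E{\left(o,Y \right)} = \left(Y o + Y o\right) + o = 2 Y o + o = o + 2 Y o$)
$h = - \frac{1}{198}$ ($h = \frac{1}{-198} = - \frac{1}{198} \approx -0.0050505$)
$z{\left(C,A \right)} = -8$ ($z{\left(C,A \right)} = - 8 \left(1 + 2 \cdot 0\right) = - 8 \left(1 + 0\right) = - 8 \cdot 1 = \left(-1\right) 8 = -8$)
$\left(10110 + z{\left(h,76 \right)}\right) + u = \left(10110 - 8\right) - 136 = 10102 - 136 = 9966$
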